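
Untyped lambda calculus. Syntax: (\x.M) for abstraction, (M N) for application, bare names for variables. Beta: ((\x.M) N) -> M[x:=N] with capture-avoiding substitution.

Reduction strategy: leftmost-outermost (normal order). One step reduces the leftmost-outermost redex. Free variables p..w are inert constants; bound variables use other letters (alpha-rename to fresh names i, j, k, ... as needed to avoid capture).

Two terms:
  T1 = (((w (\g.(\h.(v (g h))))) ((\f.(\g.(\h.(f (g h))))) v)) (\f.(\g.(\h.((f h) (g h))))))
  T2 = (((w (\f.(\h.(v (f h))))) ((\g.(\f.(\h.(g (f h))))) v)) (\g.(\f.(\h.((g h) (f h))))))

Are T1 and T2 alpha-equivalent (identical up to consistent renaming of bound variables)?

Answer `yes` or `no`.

Answer: yes

Derivation:
Term 1: (((w (\g.(\h.(v (g h))))) ((\f.(\g.(\h.(f (g h))))) v)) (\f.(\g.(\h.((f h) (g h))))))
Term 2: (((w (\f.(\h.(v (f h))))) ((\g.(\f.(\h.(g (f h))))) v)) (\g.(\f.(\h.((g h) (f h))))))
Alpha-equivalence: compare structure up to binder renaming.
Result: True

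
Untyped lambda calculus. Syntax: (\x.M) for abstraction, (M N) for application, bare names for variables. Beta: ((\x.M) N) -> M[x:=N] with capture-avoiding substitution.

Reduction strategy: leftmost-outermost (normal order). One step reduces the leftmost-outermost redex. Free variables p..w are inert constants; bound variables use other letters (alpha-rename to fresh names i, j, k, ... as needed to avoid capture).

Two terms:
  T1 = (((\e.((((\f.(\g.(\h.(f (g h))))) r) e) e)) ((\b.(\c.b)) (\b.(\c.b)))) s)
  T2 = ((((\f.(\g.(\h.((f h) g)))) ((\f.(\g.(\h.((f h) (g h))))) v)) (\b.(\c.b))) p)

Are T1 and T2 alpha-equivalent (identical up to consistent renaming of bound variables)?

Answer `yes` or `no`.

Answer: no

Derivation:
Term 1: (((\e.((((\f.(\g.(\h.(f (g h))))) r) e) e)) ((\b.(\c.b)) (\b.(\c.b)))) s)
Term 2: ((((\f.(\g.(\h.((f h) g)))) ((\f.(\g.(\h.((f h) (g h))))) v)) (\b.(\c.b))) p)
Alpha-equivalence: compare structure up to binder renaming.
Result: False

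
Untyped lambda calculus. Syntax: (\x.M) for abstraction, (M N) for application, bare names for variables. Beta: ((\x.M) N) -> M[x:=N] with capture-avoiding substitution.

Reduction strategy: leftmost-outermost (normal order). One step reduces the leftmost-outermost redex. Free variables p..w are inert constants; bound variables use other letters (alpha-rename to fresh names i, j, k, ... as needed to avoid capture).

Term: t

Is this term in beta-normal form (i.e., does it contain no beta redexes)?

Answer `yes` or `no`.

Answer: yes

Derivation:
Term: t
No beta redexes found.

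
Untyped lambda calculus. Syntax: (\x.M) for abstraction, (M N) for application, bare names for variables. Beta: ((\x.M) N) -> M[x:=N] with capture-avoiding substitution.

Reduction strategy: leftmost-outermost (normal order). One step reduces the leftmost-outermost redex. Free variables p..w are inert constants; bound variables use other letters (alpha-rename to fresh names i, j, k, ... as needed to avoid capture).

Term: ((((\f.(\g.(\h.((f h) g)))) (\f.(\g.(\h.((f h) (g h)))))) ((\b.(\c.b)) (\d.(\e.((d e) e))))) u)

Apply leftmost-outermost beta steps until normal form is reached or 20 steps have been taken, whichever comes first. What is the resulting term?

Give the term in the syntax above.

Answer: (\h.((u h) (\d.(\e.((d e) e)))))

Derivation:
Step 0: ((((\f.(\g.(\h.((f h) g)))) (\f.(\g.(\h.((f h) (g h)))))) ((\b.(\c.b)) (\d.(\e.((d e) e))))) u)
Step 1: (((\g.(\h.(((\f.(\g.(\h.((f h) (g h))))) h) g))) ((\b.(\c.b)) (\d.(\e.((d e) e))))) u)
Step 2: ((\h.(((\f.(\g.(\h.((f h) (g h))))) h) ((\b.(\c.b)) (\d.(\e.((d e) e)))))) u)
Step 3: (((\f.(\g.(\h.((f h) (g h))))) u) ((\b.(\c.b)) (\d.(\e.((d e) e)))))
Step 4: ((\g.(\h.((u h) (g h)))) ((\b.(\c.b)) (\d.(\e.((d e) e)))))
Step 5: (\h.((u h) (((\b.(\c.b)) (\d.(\e.((d e) e)))) h)))
Step 6: (\h.((u h) ((\c.(\d.(\e.((d e) e)))) h)))
Step 7: (\h.((u h) (\d.(\e.((d e) e)))))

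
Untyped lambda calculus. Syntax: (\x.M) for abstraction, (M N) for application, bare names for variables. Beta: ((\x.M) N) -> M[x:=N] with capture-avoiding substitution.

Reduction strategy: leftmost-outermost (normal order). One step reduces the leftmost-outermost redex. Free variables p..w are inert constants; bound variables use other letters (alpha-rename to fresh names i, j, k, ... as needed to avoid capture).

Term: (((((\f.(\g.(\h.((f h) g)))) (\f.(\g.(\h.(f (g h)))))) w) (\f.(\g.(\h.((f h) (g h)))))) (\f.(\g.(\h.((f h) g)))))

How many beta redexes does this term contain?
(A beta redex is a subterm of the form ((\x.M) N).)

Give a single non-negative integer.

Answer: 1

Derivation:
Term: (((((\f.(\g.(\h.((f h) g)))) (\f.(\g.(\h.(f (g h)))))) w) (\f.(\g.(\h.((f h) (g h)))))) (\f.(\g.(\h.((f h) g)))))
  Redex: ((\f.(\g.(\h.((f h) g)))) (\f.(\g.(\h.(f (g h))))))
Total redexes: 1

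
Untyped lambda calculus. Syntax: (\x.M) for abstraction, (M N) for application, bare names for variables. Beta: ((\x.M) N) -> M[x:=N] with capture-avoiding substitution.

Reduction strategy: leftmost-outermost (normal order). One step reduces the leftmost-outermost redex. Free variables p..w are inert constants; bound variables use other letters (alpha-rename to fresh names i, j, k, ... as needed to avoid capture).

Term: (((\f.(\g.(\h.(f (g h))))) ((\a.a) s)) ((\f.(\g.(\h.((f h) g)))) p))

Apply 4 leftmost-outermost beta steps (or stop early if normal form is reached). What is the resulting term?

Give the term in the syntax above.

Step 0: (((\f.(\g.(\h.(f (g h))))) ((\a.a) s)) ((\f.(\g.(\h.((f h) g)))) p))
Step 1: ((\g.(\h.(((\a.a) s) (g h)))) ((\f.(\g.(\h.((f h) g)))) p))
Step 2: (\h.(((\a.a) s) (((\f.(\g.(\h.((f h) g)))) p) h)))
Step 3: (\h.(s (((\f.(\g.(\h.((f h) g)))) p) h)))
Step 4: (\h.(s ((\g.(\h.((p h) g))) h)))

Answer: (\h.(s ((\g.(\h.((p h) g))) h)))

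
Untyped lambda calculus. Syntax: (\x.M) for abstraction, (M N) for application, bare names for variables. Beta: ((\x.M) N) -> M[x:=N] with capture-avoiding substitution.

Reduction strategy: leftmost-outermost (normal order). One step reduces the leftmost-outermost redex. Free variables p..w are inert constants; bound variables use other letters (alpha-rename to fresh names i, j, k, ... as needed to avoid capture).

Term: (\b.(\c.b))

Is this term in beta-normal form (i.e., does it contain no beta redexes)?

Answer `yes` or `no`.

Term: (\b.(\c.b))
No beta redexes found.

Answer: yes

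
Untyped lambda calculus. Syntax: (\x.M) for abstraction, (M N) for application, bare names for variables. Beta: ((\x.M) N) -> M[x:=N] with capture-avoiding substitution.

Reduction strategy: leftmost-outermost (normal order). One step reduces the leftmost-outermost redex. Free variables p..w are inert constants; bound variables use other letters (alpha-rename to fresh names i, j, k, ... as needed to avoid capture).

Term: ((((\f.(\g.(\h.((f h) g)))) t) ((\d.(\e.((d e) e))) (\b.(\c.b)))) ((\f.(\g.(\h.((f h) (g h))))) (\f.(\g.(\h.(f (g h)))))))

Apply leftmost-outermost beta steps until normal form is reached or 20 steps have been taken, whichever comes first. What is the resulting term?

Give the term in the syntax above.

Answer: ((t (\g.(\h.(\i.(h ((g h) i)))))) (\e.e))

Derivation:
Step 0: ((((\f.(\g.(\h.((f h) g)))) t) ((\d.(\e.((d e) e))) (\b.(\c.b)))) ((\f.(\g.(\h.((f h) (g h))))) (\f.(\g.(\h.(f (g h)))))))
Step 1: (((\g.(\h.((t h) g))) ((\d.(\e.((d e) e))) (\b.(\c.b)))) ((\f.(\g.(\h.((f h) (g h))))) (\f.(\g.(\h.(f (g h)))))))
Step 2: ((\h.((t h) ((\d.(\e.((d e) e))) (\b.(\c.b))))) ((\f.(\g.(\h.((f h) (g h))))) (\f.(\g.(\h.(f (g h)))))))
Step 3: ((t ((\f.(\g.(\h.((f h) (g h))))) (\f.(\g.(\h.(f (g h))))))) ((\d.(\e.((d e) e))) (\b.(\c.b))))
Step 4: ((t (\g.(\h.(((\f.(\g.(\h.(f (g h))))) h) (g h))))) ((\d.(\e.((d e) e))) (\b.(\c.b))))
Step 5: ((t (\g.(\h.((\g.(\i.(h (g i)))) (g h))))) ((\d.(\e.((d e) e))) (\b.(\c.b))))
Step 6: ((t (\g.(\h.(\i.(h ((g h) i)))))) ((\d.(\e.((d e) e))) (\b.(\c.b))))
Step 7: ((t (\g.(\h.(\i.(h ((g h) i)))))) (\e.(((\b.(\c.b)) e) e)))
Step 8: ((t (\g.(\h.(\i.(h ((g h) i)))))) (\e.((\c.e) e)))
Step 9: ((t (\g.(\h.(\i.(h ((g h) i)))))) (\e.e))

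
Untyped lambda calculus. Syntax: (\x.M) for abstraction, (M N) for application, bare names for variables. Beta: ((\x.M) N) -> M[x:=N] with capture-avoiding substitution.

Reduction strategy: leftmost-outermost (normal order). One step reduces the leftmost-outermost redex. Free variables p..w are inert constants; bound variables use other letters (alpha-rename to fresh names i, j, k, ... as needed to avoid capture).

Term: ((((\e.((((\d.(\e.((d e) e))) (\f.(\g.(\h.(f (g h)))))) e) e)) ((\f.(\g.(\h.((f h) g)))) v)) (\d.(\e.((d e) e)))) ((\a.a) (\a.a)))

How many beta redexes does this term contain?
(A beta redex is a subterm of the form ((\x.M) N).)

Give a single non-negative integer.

Term: ((((\e.((((\d.(\e.((d e) e))) (\f.(\g.(\h.(f (g h)))))) e) e)) ((\f.(\g.(\h.((f h) g)))) v)) (\d.(\e.((d e) e)))) ((\a.a) (\a.a)))
  Redex: ((\e.((((\d.(\e.((d e) e))) (\f.(\g.(\h.(f (g h)))))) e) e)) ((\f.(\g.(\h.((f h) g)))) v))
  Redex: ((\d.(\e.((d e) e))) (\f.(\g.(\h.(f (g h))))))
  Redex: ((\f.(\g.(\h.((f h) g)))) v)
  Redex: ((\a.a) (\a.a))
Total redexes: 4

Answer: 4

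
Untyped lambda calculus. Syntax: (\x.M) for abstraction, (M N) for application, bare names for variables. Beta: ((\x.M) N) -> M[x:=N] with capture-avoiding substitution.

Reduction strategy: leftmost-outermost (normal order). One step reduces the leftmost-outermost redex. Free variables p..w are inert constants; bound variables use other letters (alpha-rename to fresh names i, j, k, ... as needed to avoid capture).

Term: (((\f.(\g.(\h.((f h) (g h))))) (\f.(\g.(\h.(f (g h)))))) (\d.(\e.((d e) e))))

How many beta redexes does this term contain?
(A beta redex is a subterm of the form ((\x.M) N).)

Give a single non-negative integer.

Term: (((\f.(\g.(\h.((f h) (g h))))) (\f.(\g.(\h.(f (g h)))))) (\d.(\e.((d e) e))))
  Redex: ((\f.(\g.(\h.((f h) (g h))))) (\f.(\g.(\h.(f (g h))))))
Total redexes: 1

Answer: 1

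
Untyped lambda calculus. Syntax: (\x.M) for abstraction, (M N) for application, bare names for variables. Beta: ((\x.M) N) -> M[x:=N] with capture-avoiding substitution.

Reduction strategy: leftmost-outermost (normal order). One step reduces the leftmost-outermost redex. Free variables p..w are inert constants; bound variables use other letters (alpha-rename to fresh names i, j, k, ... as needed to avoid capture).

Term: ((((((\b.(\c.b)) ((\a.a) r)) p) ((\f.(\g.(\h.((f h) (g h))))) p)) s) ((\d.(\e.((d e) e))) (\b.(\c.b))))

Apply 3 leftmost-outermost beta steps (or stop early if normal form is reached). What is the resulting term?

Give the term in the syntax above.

Answer: (((r ((\f.(\g.(\h.((f h) (g h))))) p)) s) ((\d.(\e.((d e) e))) (\b.(\c.b))))

Derivation:
Step 0: ((((((\b.(\c.b)) ((\a.a) r)) p) ((\f.(\g.(\h.((f h) (g h))))) p)) s) ((\d.(\e.((d e) e))) (\b.(\c.b))))
Step 1: (((((\c.((\a.a) r)) p) ((\f.(\g.(\h.((f h) (g h))))) p)) s) ((\d.(\e.((d e) e))) (\b.(\c.b))))
Step 2: (((((\a.a) r) ((\f.(\g.(\h.((f h) (g h))))) p)) s) ((\d.(\e.((d e) e))) (\b.(\c.b))))
Step 3: (((r ((\f.(\g.(\h.((f h) (g h))))) p)) s) ((\d.(\e.((d e) e))) (\b.(\c.b))))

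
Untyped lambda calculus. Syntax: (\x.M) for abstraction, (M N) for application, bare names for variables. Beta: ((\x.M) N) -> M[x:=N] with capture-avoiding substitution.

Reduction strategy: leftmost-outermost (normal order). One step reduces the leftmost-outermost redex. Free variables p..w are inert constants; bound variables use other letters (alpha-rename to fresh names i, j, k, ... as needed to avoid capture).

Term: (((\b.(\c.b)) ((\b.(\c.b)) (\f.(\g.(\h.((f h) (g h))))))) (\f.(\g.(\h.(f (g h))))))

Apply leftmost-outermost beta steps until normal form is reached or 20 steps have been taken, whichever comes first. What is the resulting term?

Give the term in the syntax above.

Step 0: (((\b.(\c.b)) ((\b.(\c.b)) (\f.(\g.(\h.((f h) (g h))))))) (\f.(\g.(\h.(f (g h))))))
Step 1: ((\c.((\b.(\c.b)) (\f.(\g.(\h.((f h) (g h))))))) (\f.(\g.(\h.(f (g h))))))
Step 2: ((\b.(\c.b)) (\f.(\g.(\h.((f h) (g h))))))
Step 3: (\c.(\f.(\g.(\h.((f h) (g h))))))

Answer: (\c.(\f.(\g.(\h.((f h) (g h))))))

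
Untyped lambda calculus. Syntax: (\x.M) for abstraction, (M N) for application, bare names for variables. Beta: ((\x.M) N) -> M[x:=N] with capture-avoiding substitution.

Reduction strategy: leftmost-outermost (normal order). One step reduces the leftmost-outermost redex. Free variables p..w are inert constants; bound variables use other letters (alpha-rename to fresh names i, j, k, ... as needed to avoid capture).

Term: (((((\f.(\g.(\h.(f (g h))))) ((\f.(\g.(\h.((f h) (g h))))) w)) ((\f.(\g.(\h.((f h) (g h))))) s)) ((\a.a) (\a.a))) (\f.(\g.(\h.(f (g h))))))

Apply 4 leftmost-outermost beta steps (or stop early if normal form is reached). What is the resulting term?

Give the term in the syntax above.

Step 0: (((((\f.(\g.(\h.(f (g h))))) ((\f.(\g.(\h.((f h) (g h))))) w)) ((\f.(\g.(\h.((f h) (g h))))) s)) ((\a.a) (\a.a))) (\f.(\g.(\h.(f (g h))))))
Step 1: ((((\g.(\h.(((\f.(\g.(\h.((f h) (g h))))) w) (g h)))) ((\f.(\g.(\h.((f h) (g h))))) s)) ((\a.a) (\a.a))) (\f.(\g.(\h.(f (g h))))))
Step 2: (((\h.(((\f.(\g.(\h.((f h) (g h))))) w) (((\f.(\g.(\h.((f h) (g h))))) s) h))) ((\a.a) (\a.a))) (\f.(\g.(\h.(f (g h))))))
Step 3: ((((\f.(\g.(\h.((f h) (g h))))) w) (((\f.(\g.(\h.((f h) (g h))))) s) ((\a.a) (\a.a)))) (\f.(\g.(\h.(f (g h))))))
Step 4: (((\g.(\h.((w h) (g h)))) (((\f.(\g.(\h.((f h) (g h))))) s) ((\a.a) (\a.a)))) (\f.(\g.(\h.(f (g h))))))

Answer: (((\g.(\h.((w h) (g h)))) (((\f.(\g.(\h.((f h) (g h))))) s) ((\a.a) (\a.a)))) (\f.(\g.(\h.(f (g h))))))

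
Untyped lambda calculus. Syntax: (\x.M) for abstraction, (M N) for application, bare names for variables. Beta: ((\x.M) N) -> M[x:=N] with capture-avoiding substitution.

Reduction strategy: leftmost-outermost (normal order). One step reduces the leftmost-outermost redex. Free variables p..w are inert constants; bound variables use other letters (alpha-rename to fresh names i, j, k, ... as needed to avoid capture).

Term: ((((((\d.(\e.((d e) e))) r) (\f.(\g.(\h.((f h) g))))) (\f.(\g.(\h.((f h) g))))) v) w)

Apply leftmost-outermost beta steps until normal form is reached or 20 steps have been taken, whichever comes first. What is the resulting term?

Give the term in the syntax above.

Step 0: ((((((\d.(\e.((d e) e))) r) (\f.(\g.(\h.((f h) g))))) (\f.(\g.(\h.((f h) g))))) v) w)
Step 1: (((((\e.((r e) e)) (\f.(\g.(\h.((f h) g))))) (\f.(\g.(\h.((f h) g))))) v) w)
Step 2: (((((r (\f.(\g.(\h.((f h) g))))) (\f.(\g.(\h.((f h) g))))) (\f.(\g.(\h.((f h) g))))) v) w)

Answer: (((((r (\f.(\g.(\h.((f h) g))))) (\f.(\g.(\h.((f h) g))))) (\f.(\g.(\h.((f h) g))))) v) w)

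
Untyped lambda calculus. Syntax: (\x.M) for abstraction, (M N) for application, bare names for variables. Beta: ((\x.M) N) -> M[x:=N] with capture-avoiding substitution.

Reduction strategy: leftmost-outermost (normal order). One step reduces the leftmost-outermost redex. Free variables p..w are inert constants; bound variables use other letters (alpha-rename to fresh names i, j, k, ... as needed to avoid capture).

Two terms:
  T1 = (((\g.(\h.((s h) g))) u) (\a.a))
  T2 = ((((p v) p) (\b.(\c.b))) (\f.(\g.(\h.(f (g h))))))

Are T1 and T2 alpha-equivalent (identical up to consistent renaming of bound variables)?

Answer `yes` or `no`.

Term 1: (((\g.(\h.((s h) g))) u) (\a.a))
Term 2: ((((p v) p) (\b.(\c.b))) (\f.(\g.(\h.(f (g h))))))
Alpha-equivalence: compare structure up to binder renaming.
Result: False

Answer: no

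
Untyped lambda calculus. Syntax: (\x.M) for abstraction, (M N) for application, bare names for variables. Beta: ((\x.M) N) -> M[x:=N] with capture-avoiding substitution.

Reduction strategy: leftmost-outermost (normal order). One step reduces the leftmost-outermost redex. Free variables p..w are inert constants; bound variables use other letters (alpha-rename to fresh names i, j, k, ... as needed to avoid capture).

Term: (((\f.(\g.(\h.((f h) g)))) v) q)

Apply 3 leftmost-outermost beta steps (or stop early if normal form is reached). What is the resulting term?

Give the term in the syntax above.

Step 0: (((\f.(\g.(\h.((f h) g)))) v) q)
Step 1: ((\g.(\h.((v h) g))) q)
Step 2: (\h.((v h) q))
Step 3: (normal form reached)

Answer: (\h.((v h) q))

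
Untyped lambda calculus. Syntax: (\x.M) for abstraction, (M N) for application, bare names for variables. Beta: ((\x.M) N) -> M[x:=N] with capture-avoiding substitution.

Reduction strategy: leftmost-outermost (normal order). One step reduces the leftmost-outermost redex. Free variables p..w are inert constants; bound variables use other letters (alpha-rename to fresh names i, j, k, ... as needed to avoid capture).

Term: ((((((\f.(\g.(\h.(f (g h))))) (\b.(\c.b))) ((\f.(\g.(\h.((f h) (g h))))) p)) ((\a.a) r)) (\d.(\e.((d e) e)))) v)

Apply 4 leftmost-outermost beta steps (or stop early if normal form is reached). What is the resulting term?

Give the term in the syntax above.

Answer: (((\c.(((\f.(\g.(\h.((f h) (g h))))) p) ((\a.a) r))) (\d.(\e.((d e) e)))) v)

Derivation:
Step 0: ((((((\f.(\g.(\h.(f (g h))))) (\b.(\c.b))) ((\f.(\g.(\h.((f h) (g h))))) p)) ((\a.a) r)) (\d.(\e.((d e) e)))) v)
Step 1: (((((\g.(\h.((\b.(\c.b)) (g h)))) ((\f.(\g.(\h.((f h) (g h))))) p)) ((\a.a) r)) (\d.(\e.((d e) e)))) v)
Step 2: ((((\h.((\b.(\c.b)) (((\f.(\g.(\h.((f h) (g h))))) p) h))) ((\a.a) r)) (\d.(\e.((d e) e)))) v)
Step 3: ((((\b.(\c.b)) (((\f.(\g.(\h.((f h) (g h))))) p) ((\a.a) r))) (\d.(\e.((d e) e)))) v)
Step 4: (((\c.(((\f.(\g.(\h.((f h) (g h))))) p) ((\a.a) r))) (\d.(\e.((d e) e)))) v)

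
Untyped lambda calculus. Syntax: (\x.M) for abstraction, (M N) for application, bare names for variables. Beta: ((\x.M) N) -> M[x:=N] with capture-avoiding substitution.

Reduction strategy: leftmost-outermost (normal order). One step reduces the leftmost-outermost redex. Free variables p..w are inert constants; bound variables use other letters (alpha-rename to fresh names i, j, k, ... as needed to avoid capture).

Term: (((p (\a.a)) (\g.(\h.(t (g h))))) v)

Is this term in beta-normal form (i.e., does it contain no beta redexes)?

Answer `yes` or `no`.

Term: (((p (\a.a)) (\g.(\h.(t (g h))))) v)
No beta redexes found.

Answer: yes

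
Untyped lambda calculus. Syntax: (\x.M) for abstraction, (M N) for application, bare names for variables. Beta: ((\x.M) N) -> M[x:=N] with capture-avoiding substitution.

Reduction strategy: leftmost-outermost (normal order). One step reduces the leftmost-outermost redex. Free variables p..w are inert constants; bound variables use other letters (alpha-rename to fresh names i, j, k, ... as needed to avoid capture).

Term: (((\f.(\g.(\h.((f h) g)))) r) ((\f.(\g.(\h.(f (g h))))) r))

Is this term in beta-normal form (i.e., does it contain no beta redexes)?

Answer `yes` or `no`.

Term: (((\f.(\g.(\h.((f h) g)))) r) ((\f.(\g.(\h.(f (g h))))) r))
Found 2 beta redex(es).

Answer: no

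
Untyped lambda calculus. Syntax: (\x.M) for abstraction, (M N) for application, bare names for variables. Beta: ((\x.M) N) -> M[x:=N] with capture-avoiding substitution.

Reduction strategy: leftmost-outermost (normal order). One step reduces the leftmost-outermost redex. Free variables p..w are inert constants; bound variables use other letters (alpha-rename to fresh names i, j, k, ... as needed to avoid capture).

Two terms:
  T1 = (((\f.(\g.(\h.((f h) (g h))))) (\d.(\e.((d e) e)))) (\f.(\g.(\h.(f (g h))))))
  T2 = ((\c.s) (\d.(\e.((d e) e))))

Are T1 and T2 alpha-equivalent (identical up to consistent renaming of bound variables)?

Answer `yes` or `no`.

Term 1: (((\f.(\g.(\h.((f h) (g h))))) (\d.(\e.((d e) e)))) (\f.(\g.(\h.(f (g h))))))
Term 2: ((\c.s) (\d.(\e.((d e) e))))
Alpha-equivalence: compare structure up to binder renaming.
Result: False

Answer: no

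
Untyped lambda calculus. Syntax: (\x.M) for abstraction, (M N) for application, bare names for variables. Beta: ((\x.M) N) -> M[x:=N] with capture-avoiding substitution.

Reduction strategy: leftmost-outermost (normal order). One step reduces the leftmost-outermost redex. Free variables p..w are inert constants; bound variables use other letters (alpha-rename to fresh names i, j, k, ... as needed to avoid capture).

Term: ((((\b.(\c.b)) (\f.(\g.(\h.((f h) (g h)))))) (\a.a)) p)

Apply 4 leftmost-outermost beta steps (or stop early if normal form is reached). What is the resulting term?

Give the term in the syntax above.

Answer: (\g.(\h.((p h) (g h))))

Derivation:
Step 0: ((((\b.(\c.b)) (\f.(\g.(\h.((f h) (g h)))))) (\a.a)) p)
Step 1: (((\c.(\f.(\g.(\h.((f h) (g h)))))) (\a.a)) p)
Step 2: ((\f.(\g.(\h.((f h) (g h))))) p)
Step 3: (\g.(\h.((p h) (g h))))
Step 4: (normal form reached)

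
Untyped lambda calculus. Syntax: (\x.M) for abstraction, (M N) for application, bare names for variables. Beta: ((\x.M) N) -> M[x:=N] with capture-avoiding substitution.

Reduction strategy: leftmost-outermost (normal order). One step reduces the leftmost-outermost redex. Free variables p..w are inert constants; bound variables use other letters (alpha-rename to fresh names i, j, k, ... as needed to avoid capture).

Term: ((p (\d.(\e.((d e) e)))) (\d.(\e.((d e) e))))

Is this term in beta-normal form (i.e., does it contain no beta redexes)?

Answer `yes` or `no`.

Term: ((p (\d.(\e.((d e) e)))) (\d.(\e.((d e) e))))
No beta redexes found.

Answer: yes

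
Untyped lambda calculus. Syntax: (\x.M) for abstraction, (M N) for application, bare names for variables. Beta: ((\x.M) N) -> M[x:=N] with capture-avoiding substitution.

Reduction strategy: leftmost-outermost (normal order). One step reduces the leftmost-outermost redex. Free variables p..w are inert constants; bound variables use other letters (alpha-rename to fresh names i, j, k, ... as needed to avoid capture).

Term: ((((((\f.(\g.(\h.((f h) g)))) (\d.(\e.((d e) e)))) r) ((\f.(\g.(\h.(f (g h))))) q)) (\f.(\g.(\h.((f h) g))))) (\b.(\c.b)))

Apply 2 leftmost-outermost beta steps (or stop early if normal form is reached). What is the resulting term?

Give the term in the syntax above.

Answer: ((((\h.(((\d.(\e.((d e) e))) h) r)) ((\f.(\g.(\h.(f (g h))))) q)) (\f.(\g.(\h.((f h) g))))) (\b.(\c.b)))

Derivation:
Step 0: ((((((\f.(\g.(\h.((f h) g)))) (\d.(\e.((d e) e)))) r) ((\f.(\g.(\h.(f (g h))))) q)) (\f.(\g.(\h.((f h) g))))) (\b.(\c.b)))
Step 1: (((((\g.(\h.(((\d.(\e.((d e) e))) h) g))) r) ((\f.(\g.(\h.(f (g h))))) q)) (\f.(\g.(\h.((f h) g))))) (\b.(\c.b)))
Step 2: ((((\h.(((\d.(\e.((d e) e))) h) r)) ((\f.(\g.(\h.(f (g h))))) q)) (\f.(\g.(\h.((f h) g))))) (\b.(\c.b)))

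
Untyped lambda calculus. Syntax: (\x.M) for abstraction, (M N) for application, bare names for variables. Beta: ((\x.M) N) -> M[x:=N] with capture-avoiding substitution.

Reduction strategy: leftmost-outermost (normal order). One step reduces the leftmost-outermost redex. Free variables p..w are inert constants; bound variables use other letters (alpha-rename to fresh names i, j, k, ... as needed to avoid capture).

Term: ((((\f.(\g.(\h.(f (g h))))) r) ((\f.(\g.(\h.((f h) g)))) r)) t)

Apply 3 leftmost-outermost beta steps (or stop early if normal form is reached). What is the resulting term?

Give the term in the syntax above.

Step 0: ((((\f.(\g.(\h.(f (g h))))) r) ((\f.(\g.(\h.((f h) g)))) r)) t)
Step 1: (((\g.(\h.(r (g h)))) ((\f.(\g.(\h.((f h) g)))) r)) t)
Step 2: ((\h.(r (((\f.(\g.(\h.((f h) g)))) r) h))) t)
Step 3: (r (((\f.(\g.(\h.((f h) g)))) r) t))

Answer: (r (((\f.(\g.(\h.((f h) g)))) r) t))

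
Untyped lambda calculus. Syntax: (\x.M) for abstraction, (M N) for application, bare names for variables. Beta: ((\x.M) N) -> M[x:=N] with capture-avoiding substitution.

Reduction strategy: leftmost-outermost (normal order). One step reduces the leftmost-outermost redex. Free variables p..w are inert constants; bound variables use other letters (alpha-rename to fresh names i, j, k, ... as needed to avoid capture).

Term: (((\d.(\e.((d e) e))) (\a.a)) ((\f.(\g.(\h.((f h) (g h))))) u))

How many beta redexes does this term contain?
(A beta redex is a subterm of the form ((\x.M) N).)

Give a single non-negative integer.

Term: (((\d.(\e.((d e) e))) (\a.a)) ((\f.(\g.(\h.((f h) (g h))))) u))
  Redex: ((\d.(\e.((d e) e))) (\a.a))
  Redex: ((\f.(\g.(\h.((f h) (g h))))) u)
Total redexes: 2

Answer: 2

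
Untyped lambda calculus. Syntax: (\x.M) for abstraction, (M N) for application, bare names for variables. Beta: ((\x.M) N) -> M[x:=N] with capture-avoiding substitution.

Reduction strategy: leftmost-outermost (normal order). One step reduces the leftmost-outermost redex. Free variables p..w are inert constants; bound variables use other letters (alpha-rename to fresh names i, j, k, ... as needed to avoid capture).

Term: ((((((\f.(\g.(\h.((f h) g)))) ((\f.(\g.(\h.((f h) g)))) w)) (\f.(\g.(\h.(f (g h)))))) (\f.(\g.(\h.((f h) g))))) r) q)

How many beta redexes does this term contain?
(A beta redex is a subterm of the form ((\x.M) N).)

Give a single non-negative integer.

Term: ((((((\f.(\g.(\h.((f h) g)))) ((\f.(\g.(\h.((f h) g)))) w)) (\f.(\g.(\h.(f (g h)))))) (\f.(\g.(\h.((f h) g))))) r) q)
  Redex: ((\f.(\g.(\h.((f h) g)))) ((\f.(\g.(\h.((f h) g)))) w))
  Redex: ((\f.(\g.(\h.((f h) g)))) w)
Total redexes: 2

Answer: 2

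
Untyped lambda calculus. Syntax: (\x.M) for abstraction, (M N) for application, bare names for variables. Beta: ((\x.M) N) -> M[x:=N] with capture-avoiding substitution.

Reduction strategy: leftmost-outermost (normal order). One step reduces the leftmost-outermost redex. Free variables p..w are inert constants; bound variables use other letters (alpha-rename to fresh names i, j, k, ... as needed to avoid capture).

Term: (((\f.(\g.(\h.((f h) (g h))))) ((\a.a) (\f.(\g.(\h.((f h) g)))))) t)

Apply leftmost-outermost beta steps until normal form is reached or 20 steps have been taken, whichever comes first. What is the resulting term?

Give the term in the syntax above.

Answer: (\h.(\i.((h i) (t h))))

Derivation:
Step 0: (((\f.(\g.(\h.((f h) (g h))))) ((\a.a) (\f.(\g.(\h.((f h) g)))))) t)
Step 1: ((\g.(\h.((((\a.a) (\f.(\g.(\h.((f h) g))))) h) (g h)))) t)
Step 2: (\h.((((\a.a) (\f.(\g.(\h.((f h) g))))) h) (t h)))
Step 3: (\h.(((\f.(\g.(\h.((f h) g)))) h) (t h)))
Step 4: (\h.((\g.(\i.((h i) g))) (t h)))
Step 5: (\h.(\i.((h i) (t h))))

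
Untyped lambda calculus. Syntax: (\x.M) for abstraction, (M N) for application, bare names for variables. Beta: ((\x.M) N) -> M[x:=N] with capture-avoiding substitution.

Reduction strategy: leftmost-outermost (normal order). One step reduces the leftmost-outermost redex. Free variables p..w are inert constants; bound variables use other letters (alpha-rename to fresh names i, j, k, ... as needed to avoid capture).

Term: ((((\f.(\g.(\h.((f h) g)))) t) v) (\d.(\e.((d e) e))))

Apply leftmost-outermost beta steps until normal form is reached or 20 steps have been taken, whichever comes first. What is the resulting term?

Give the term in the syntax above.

Step 0: ((((\f.(\g.(\h.((f h) g)))) t) v) (\d.(\e.((d e) e))))
Step 1: (((\g.(\h.((t h) g))) v) (\d.(\e.((d e) e))))
Step 2: ((\h.((t h) v)) (\d.(\e.((d e) e))))
Step 3: ((t (\d.(\e.((d e) e)))) v)

Answer: ((t (\d.(\e.((d e) e)))) v)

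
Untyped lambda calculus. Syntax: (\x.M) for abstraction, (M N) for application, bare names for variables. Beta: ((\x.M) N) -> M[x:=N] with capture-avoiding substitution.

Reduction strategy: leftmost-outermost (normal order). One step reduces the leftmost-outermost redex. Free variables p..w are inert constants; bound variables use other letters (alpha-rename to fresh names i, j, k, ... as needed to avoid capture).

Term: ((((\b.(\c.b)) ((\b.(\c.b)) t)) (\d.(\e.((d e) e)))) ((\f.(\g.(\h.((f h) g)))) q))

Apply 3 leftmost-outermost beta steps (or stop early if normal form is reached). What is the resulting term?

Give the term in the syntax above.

Step 0: ((((\b.(\c.b)) ((\b.(\c.b)) t)) (\d.(\e.((d e) e)))) ((\f.(\g.(\h.((f h) g)))) q))
Step 1: (((\c.((\b.(\c.b)) t)) (\d.(\e.((d e) e)))) ((\f.(\g.(\h.((f h) g)))) q))
Step 2: (((\b.(\c.b)) t) ((\f.(\g.(\h.((f h) g)))) q))
Step 3: ((\c.t) ((\f.(\g.(\h.((f h) g)))) q))

Answer: ((\c.t) ((\f.(\g.(\h.((f h) g)))) q))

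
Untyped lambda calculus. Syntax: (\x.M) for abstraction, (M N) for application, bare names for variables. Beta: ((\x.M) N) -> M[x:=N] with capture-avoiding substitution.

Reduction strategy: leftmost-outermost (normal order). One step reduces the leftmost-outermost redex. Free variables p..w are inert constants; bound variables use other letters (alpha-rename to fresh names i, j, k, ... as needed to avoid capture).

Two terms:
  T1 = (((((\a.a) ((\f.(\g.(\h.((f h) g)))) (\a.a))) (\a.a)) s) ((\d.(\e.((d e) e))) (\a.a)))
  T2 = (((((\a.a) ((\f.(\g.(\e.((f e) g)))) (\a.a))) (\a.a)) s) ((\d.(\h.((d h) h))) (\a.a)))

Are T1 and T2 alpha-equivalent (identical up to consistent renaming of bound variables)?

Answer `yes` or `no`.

Term 1: (((((\a.a) ((\f.(\g.(\h.((f h) g)))) (\a.a))) (\a.a)) s) ((\d.(\e.((d e) e))) (\a.a)))
Term 2: (((((\a.a) ((\f.(\g.(\e.((f e) g)))) (\a.a))) (\a.a)) s) ((\d.(\h.((d h) h))) (\a.a)))
Alpha-equivalence: compare structure up to binder renaming.
Result: True

Answer: yes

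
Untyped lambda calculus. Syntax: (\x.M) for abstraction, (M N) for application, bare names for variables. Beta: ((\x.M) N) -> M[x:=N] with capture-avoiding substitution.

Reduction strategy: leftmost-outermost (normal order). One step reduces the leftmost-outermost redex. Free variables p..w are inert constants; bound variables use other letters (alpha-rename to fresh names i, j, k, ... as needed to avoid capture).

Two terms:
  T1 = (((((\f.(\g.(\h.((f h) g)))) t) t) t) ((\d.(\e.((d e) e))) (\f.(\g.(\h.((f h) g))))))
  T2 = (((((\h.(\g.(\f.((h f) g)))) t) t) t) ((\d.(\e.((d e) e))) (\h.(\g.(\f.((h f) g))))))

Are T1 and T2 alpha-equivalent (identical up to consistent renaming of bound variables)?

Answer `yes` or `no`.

Answer: yes

Derivation:
Term 1: (((((\f.(\g.(\h.((f h) g)))) t) t) t) ((\d.(\e.((d e) e))) (\f.(\g.(\h.((f h) g))))))
Term 2: (((((\h.(\g.(\f.((h f) g)))) t) t) t) ((\d.(\e.((d e) e))) (\h.(\g.(\f.((h f) g))))))
Alpha-equivalence: compare structure up to binder renaming.
Result: True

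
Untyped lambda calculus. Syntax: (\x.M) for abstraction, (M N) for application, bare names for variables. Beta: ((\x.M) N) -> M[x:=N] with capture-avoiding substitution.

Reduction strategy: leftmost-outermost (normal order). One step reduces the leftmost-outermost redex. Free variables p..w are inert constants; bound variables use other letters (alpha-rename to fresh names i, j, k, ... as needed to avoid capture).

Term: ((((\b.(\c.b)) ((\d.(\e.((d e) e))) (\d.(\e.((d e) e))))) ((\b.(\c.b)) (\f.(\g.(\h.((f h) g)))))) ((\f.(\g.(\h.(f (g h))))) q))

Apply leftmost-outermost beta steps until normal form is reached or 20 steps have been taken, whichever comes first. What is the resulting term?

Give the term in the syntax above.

Step 0: ((((\b.(\c.b)) ((\d.(\e.((d e) e))) (\d.(\e.((d e) e))))) ((\b.(\c.b)) (\f.(\g.(\h.((f h) g)))))) ((\f.(\g.(\h.(f (g h))))) q))
Step 1: (((\c.((\d.(\e.((d e) e))) (\d.(\e.((d e) e))))) ((\b.(\c.b)) (\f.(\g.(\h.((f h) g)))))) ((\f.(\g.(\h.(f (g h))))) q))
Step 2: (((\d.(\e.((d e) e))) (\d.(\e.((d e) e)))) ((\f.(\g.(\h.(f (g h))))) q))
Step 3: ((\e.(((\d.(\e.((d e) e))) e) e)) ((\f.(\g.(\h.(f (g h))))) q))
Step 4: (((\d.(\e.((d e) e))) ((\f.(\g.(\h.(f (g h))))) q)) ((\f.(\g.(\h.(f (g h))))) q))
Step 5: ((\e.((((\f.(\g.(\h.(f (g h))))) q) e) e)) ((\f.(\g.(\h.(f (g h))))) q))
Step 6: ((((\f.(\g.(\h.(f (g h))))) q) ((\f.(\g.(\h.(f (g h))))) q)) ((\f.(\g.(\h.(f (g h))))) q))
Step 7: (((\g.(\h.(q (g h)))) ((\f.(\g.(\h.(f (g h))))) q)) ((\f.(\g.(\h.(f (g h))))) q))
Step 8: ((\h.(q (((\f.(\g.(\h.(f (g h))))) q) h))) ((\f.(\g.(\h.(f (g h))))) q))
Step 9: (q (((\f.(\g.(\h.(f (g h))))) q) ((\f.(\g.(\h.(f (g h))))) q)))
Step 10: (q ((\g.(\h.(q (g h)))) ((\f.(\g.(\h.(f (g h))))) q)))
Step 11: (q (\h.(q (((\f.(\g.(\h.(f (g h))))) q) h))))
Step 12: (q (\h.(q ((\g.(\h.(q (g h)))) h))))
Step 13: (q (\h.(q (\i.(q (h i))))))

Answer: (q (\h.(q (\i.(q (h i))))))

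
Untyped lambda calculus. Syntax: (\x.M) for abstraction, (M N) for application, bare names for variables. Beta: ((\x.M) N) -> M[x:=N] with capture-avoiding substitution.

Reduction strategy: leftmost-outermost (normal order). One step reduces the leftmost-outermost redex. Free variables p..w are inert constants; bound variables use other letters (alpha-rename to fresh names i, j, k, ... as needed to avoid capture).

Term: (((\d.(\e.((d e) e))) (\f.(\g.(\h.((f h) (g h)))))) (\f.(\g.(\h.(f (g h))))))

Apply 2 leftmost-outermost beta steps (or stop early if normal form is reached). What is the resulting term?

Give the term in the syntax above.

Answer: (((\f.(\g.(\h.((f h) (g h))))) (\f.(\g.(\h.(f (g h)))))) (\f.(\g.(\h.(f (g h))))))

Derivation:
Step 0: (((\d.(\e.((d e) e))) (\f.(\g.(\h.((f h) (g h)))))) (\f.(\g.(\h.(f (g h))))))
Step 1: ((\e.(((\f.(\g.(\h.((f h) (g h))))) e) e)) (\f.(\g.(\h.(f (g h))))))
Step 2: (((\f.(\g.(\h.((f h) (g h))))) (\f.(\g.(\h.(f (g h)))))) (\f.(\g.(\h.(f (g h))))))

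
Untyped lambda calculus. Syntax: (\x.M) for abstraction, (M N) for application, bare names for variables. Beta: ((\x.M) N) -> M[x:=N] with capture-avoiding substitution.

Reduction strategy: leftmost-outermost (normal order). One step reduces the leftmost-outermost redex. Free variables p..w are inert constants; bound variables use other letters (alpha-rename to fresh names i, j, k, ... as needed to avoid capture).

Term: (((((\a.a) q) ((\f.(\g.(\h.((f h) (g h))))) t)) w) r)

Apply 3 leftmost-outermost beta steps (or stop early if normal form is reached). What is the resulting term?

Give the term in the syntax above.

Step 0: (((((\a.a) q) ((\f.(\g.(\h.((f h) (g h))))) t)) w) r)
Step 1: (((q ((\f.(\g.(\h.((f h) (g h))))) t)) w) r)
Step 2: (((q (\g.(\h.((t h) (g h))))) w) r)
Step 3: (normal form reached)

Answer: (((q (\g.(\h.((t h) (g h))))) w) r)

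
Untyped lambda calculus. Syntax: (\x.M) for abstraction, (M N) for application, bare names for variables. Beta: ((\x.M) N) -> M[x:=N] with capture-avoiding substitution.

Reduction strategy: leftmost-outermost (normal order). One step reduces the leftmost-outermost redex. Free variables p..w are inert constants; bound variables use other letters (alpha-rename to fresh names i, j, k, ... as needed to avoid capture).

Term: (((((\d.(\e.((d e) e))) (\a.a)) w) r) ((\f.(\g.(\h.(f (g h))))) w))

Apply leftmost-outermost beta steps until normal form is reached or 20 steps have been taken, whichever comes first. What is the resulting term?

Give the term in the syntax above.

Step 0: (((((\d.(\e.((d e) e))) (\a.a)) w) r) ((\f.(\g.(\h.(f (g h))))) w))
Step 1: ((((\e.(((\a.a) e) e)) w) r) ((\f.(\g.(\h.(f (g h))))) w))
Step 2: (((((\a.a) w) w) r) ((\f.(\g.(\h.(f (g h))))) w))
Step 3: (((w w) r) ((\f.(\g.(\h.(f (g h))))) w))
Step 4: (((w w) r) (\g.(\h.(w (g h)))))

Answer: (((w w) r) (\g.(\h.(w (g h)))))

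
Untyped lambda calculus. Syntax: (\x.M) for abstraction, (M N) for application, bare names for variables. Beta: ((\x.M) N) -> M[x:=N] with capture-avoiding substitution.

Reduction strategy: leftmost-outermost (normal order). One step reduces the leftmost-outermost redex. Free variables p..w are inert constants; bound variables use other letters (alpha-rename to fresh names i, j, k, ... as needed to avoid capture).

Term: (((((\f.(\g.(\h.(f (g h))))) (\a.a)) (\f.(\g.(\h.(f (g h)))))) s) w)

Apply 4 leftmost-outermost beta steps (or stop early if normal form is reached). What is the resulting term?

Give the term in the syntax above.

Step 0: (((((\f.(\g.(\h.(f (g h))))) (\a.a)) (\f.(\g.(\h.(f (g h)))))) s) w)
Step 1: ((((\g.(\h.((\a.a) (g h)))) (\f.(\g.(\h.(f (g h)))))) s) w)
Step 2: (((\h.((\a.a) ((\f.(\g.(\h.(f (g h))))) h))) s) w)
Step 3: (((\a.a) ((\f.(\g.(\h.(f (g h))))) s)) w)
Step 4: (((\f.(\g.(\h.(f (g h))))) s) w)

Answer: (((\f.(\g.(\h.(f (g h))))) s) w)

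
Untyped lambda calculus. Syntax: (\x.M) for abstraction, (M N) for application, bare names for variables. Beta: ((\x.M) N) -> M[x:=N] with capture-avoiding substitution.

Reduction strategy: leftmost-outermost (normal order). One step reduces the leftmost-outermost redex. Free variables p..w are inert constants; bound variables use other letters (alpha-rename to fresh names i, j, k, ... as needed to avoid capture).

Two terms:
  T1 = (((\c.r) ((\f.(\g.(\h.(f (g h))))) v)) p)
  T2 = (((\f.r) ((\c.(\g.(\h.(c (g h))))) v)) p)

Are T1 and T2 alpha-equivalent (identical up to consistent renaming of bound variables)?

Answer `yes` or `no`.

Answer: yes

Derivation:
Term 1: (((\c.r) ((\f.(\g.(\h.(f (g h))))) v)) p)
Term 2: (((\f.r) ((\c.(\g.(\h.(c (g h))))) v)) p)
Alpha-equivalence: compare structure up to binder renaming.
Result: True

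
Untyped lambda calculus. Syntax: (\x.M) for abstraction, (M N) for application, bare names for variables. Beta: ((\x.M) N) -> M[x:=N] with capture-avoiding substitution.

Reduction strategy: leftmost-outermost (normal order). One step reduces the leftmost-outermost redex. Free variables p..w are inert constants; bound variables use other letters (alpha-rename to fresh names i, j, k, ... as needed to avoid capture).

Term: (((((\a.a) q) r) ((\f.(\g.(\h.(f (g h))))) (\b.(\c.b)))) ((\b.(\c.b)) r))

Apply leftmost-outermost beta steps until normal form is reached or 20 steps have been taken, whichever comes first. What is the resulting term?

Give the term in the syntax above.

Step 0: (((((\a.a) q) r) ((\f.(\g.(\h.(f (g h))))) (\b.(\c.b)))) ((\b.(\c.b)) r))
Step 1: (((q r) ((\f.(\g.(\h.(f (g h))))) (\b.(\c.b)))) ((\b.(\c.b)) r))
Step 2: (((q r) (\g.(\h.((\b.(\c.b)) (g h))))) ((\b.(\c.b)) r))
Step 3: (((q r) (\g.(\h.(\c.(g h))))) ((\b.(\c.b)) r))
Step 4: (((q r) (\g.(\h.(\c.(g h))))) (\c.r))

Answer: (((q r) (\g.(\h.(\c.(g h))))) (\c.r))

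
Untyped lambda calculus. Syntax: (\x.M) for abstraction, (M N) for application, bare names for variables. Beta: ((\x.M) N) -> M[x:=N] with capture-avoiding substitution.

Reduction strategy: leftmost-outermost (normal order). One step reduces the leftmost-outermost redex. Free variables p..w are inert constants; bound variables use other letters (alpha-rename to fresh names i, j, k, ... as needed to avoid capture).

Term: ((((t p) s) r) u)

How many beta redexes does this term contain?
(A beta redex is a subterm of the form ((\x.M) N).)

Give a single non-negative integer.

Term: ((((t p) s) r) u)
  (no redexes)
Total redexes: 0

Answer: 0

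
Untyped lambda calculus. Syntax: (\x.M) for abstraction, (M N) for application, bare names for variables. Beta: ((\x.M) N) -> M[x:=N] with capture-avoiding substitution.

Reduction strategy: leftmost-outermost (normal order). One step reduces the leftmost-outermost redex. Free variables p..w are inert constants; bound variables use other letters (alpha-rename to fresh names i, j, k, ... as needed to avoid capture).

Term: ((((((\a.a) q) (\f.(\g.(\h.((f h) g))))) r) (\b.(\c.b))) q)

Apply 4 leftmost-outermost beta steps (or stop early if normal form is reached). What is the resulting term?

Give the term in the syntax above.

Answer: ((((q (\f.(\g.(\h.((f h) g))))) r) (\b.(\c.b))) q)

Derivation:
Step 0: ((((((\a.a) q) (\f.(\g.(\h.((f h) g))))) r) (\b.(\c.b))) q)
Step 1: ((((q (\f.(\g.(\h.((f h) g))))) r) (\b.(\c.b))) q)
Step 2: (normal form reached)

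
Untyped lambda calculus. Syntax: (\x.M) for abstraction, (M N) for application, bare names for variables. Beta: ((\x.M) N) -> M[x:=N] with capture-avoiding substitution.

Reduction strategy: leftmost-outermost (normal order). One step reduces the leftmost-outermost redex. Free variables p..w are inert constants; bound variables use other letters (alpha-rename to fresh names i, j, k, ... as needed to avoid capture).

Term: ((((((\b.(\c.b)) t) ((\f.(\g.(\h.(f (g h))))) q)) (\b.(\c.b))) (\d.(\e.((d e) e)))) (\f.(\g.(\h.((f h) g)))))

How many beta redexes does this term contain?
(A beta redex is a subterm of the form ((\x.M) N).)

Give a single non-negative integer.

Term: ((((((\b.(\c.b)) t) ((\f.(\g.(\h.(f (g h))))) q)) (\b.(\c.b))) (\d.(\e.((d e) e)))) (\f.(\g.(\h.((f h) g)))))
  Redex: ((\b.(\c.b)) t)
  Redex: ((\f.(\g.(\h.(f (g h))))) q)
Total redexes: 2

Answer: 2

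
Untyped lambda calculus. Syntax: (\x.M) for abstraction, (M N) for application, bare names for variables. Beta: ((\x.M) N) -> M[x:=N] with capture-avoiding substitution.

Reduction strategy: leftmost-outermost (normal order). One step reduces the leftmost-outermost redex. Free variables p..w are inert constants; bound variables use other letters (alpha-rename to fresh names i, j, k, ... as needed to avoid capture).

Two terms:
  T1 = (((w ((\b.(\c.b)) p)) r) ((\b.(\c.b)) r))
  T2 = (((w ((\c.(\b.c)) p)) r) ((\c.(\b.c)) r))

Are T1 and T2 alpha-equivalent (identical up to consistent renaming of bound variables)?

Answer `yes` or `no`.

Answer: yes

Derivation:
Term 1: (((w ((\b.(\c.b)) p)) r) ((\b.(\c.b)) r))
Term 2: (((w ((\c.(\b.c)) p)) r) ((\c.(\b.c)) r))
Alpha-equivalence: compare structure up to binder renaming.
Result: True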